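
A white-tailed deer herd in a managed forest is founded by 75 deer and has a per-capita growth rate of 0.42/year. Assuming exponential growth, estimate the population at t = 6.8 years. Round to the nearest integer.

N(t) = N₀·e^(rt) = 75 × e^(0.42×6.8) = 75 × e^2.856.
e^2.856 ≈ 17.392, so N ≈ 75 × 17.392 = 1304.39.

1304 deer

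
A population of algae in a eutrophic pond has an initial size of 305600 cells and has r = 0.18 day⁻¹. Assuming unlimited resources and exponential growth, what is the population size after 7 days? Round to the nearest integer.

N(t) = N₀·e^(rt) = 305600 × e^(0.18×7) = 305600 × e^1.26.
e^1.26 ≈ 3.5254, so N ≈ 305600 × 3.5254 = 1.077369×10^6.

1077369 cells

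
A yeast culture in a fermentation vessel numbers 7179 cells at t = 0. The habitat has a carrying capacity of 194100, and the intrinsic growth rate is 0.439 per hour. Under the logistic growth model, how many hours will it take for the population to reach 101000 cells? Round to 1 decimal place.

7.6 hours

A = (K − N₀)/N₀ = (194100 − 7179)/7179 = 26.037.
Solve 194100/(1 + 26.037·e^(−0.439t)) = 101000: 1 + 26.037·e^(−0.439t) = 1.9218, so e^(−0.439t) = 0.0354025.
−0.439·t = ln(0.0354025) = -3.341, so t = 3.341/0.439 = 7.6104.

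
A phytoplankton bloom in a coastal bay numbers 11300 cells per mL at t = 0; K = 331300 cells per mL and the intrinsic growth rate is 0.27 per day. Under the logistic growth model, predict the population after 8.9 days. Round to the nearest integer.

93028 cells per mL

A = (K − N₀)/N₀ = (331300 − 11300)/11300 = 28.319.
N(t) = K/(1 + A·e^(−rt)) = 331300/(1 + 28.319×e^(−0.27×8.9)).
e^(−2.403) = 0.090446; denominator = 1 + 28.319×0.090446 = 3.5613.
N = 331300/3.5613 = 93027.6.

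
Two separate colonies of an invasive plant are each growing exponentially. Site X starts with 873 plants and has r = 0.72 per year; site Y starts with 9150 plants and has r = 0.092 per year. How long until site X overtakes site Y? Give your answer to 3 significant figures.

3.74 years

Set 873·e^(0.72t) = 9150·e^(0.092t).
e^((0.72 − 0.092)t) = 9150/873 → e^(0.628·t) = 10.481.
0.628·t = ln(10.481) = 2.3496, so t = 2.3496/0.628 = 3.7414.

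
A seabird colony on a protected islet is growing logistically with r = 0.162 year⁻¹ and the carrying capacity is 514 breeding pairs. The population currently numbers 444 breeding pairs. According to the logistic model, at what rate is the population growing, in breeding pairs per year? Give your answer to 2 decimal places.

9.80 breeding pairs per year

dN/dt = rN(1 − N/K) = 0.162 × 444 × (1 − 444/514).
1 − 444/514 = 0.13619; dN/dt = 0.162 × 444 × 0.13619 = 9.7956.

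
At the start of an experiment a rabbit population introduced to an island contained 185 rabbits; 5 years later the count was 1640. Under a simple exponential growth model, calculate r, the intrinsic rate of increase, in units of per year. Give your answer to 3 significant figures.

From N(t) = N₀·e^(rt): e^(r·5) = 1640/185 = 8.8649.
r·5 = ln(8.8649) = 2.1821, so r = 2.1821/5 = 0.43642.

0.436 per year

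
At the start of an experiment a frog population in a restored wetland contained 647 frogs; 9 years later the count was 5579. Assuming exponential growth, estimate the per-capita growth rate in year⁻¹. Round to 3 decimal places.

0.239 per year

From N(t) = N₀·e^(rt): e^(r·9) = 5579/647 = 8.6229.
r·9 = ln(8.6229) = 2.1544, so r = 2.1544/9 = 0.23938.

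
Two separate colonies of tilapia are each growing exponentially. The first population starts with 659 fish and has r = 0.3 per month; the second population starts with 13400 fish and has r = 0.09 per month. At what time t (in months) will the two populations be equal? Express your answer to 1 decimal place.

14.3 months

Set 659·e^(0.3t) = 13400·e^(0.09t).
e^((0.3 − 0.09)t) = 13400/659 → e^(0.21·t) = 20.334.
0.21·t = ln(20.334) = 3.0123, so t = 3.0123/0.21 = 14.344.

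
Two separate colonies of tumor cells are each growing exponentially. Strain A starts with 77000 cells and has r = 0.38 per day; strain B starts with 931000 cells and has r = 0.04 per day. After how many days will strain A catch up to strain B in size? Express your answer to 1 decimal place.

Set 77000·e^(0.38t) = 931000·e^(0.04t).
e^((0.38 − 0.04)t) = 931000/77000 → e^(0.34·t) = 12.091.
0.34·t = ln(12.091) = 2.4925, so t = 2.4925/0.34 = 7.3307.

7.3 days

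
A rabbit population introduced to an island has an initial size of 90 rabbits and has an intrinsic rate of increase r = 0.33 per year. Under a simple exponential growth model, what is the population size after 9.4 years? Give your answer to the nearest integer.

2002 rabbits

N(t) = N₀·e^(rt) = 90 × e^(0.33×9.4) = 90 × e^3.102.
e^3.102 ≈ 22.242, so N ≈ 90 × 22.242 = 2001.82.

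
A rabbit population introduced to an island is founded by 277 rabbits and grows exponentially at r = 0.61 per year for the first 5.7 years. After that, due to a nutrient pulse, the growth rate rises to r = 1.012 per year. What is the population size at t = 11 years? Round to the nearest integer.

1913831 rabbits

Phase 1: N(5.7) = 277·e^(0.61×5.7) = 277·e^3.477 = 8964.41.
Phase 2 runs for 11 − 5.7 = 5.3 years at r = 1.012.
N(11) = 8964.41·e^(1.012×5.3) = 8964.41·e^5.364 = 1.913831×10^6.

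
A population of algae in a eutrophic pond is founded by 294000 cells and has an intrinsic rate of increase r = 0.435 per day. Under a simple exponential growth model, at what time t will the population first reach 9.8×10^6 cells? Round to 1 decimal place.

8.1 days

Set N₀·e^(rt) = 9.8×10^6: e^(0.435·t) = 9.8×10^6/294000 = 33.333.
0.435·t = ln(33.333) = 3.5066, so t = 3.5066/0.435 = 8.0611.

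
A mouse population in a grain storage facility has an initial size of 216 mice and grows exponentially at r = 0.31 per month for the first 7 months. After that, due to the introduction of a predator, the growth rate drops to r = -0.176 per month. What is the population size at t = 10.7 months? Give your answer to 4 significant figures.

Phase 1: N(7) = 216·e^(0.31×7) = 216·e^2.17 = 1891.79.
Phase 2 runs for 10.7 − 7 = 3.7 months at r = -0.176.
N(10.7) = 1891.79·e^(-0.176×3.7) = 1891.79·e^-0.6512 = 986.416.

986.4 mice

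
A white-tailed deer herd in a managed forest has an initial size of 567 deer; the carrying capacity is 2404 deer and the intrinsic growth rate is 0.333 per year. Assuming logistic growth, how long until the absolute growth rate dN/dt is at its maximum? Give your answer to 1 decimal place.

3.5 years

Logistic growth is fastest at N = K/2 = 1202.
A = (K − N₀)/N₀ = 3.2399. Set K/(1 + A·e^(−rt)) = K/2 → A·e^(−rt) = 1.
e^(−0.333t) = 1/3.2399 = 0.308655, so t = ln(3.2399)/0.333 = 1.1755/0.333 = 3.5301.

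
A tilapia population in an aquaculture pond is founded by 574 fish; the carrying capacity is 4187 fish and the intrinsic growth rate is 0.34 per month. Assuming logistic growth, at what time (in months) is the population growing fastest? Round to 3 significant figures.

5.41 months

Logistic growth is fastest at N = K/2 = 2093.5.
A = (K − N₀)/N₀ = 6.2944. Set K/(1 + A·e^(−rt)) = K/2 → A·e^(−rt) = 1.
e^(−0.34t) = 1/6.2944 = 0.158871, so t = ln(6.2944)/0.34 = 1.8397/0.34 = 5.4108.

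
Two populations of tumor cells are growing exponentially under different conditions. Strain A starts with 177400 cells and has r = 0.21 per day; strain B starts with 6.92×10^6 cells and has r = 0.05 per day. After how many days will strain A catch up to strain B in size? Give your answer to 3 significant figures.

22.9 days

Set 177400·e^(0.21t) = 6.92×10^6·e^(0.05t).
e^((0.21 − 0.05)t) = 6.92×10^6/177400 → e^(0.16·t) = 39.008.
0.16·t = ln(39.008) = 3.6638, so t = 3.6638/0.16 = 22.899.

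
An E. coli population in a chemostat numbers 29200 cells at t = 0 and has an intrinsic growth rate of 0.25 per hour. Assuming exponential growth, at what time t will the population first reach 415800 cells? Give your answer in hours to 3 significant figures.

10.6 hours

Set N₀·e^(rt) = 415800: e^(0.25·t) = 415800/29200 = 14.24.
0.25·t = ln(14.24) = 2.656, so t = 2.656/0.25 = 10.624.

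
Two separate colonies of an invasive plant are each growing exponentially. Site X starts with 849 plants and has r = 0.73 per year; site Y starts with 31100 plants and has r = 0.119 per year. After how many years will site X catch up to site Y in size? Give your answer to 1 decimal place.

5.9 years

Set 849·e^(0.73t) = 31100·e^(0.119t).
e^((0.73 − 0.119)t) = 31100/849 → e^(0.611·t) = 36.631.
0.611·t = ln(36.631) = 3.6009, so t = 3.6009/0.611 = 5.8935.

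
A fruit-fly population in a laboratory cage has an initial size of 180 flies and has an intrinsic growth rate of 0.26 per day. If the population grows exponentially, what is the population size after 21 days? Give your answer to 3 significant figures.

N(t) = N₀·e^(rt) = 180 × e^(0.26×21) = 180 × e^5.46.
e^5.46 ≈ 235.1, so N ≈ 180 × 235.1 = 42317.5.

42300 flies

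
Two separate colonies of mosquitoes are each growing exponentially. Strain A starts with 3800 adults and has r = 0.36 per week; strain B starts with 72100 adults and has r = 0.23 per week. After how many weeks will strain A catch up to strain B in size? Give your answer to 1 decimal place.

Set 3800·e^(0.36t) = 72100·e^(0.23t).
e^((0.36 − 0.23)t) = 72100/3800 → e^(0.13·t) = 18.974.
0.13·t = ln(18.974) = 2.9431, so t = 2.9431/0.13 = 22.639.

22.6 weeks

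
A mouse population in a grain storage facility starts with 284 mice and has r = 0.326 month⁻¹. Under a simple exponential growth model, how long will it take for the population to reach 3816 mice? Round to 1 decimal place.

8.0 months

Set N₀·e^(rt) = 3816: e^(0.326·t) = 3816/284 = 13.437.
0.326·t = ln(13.437) = 2.598, so t = 2.598/0.326 = 7.9693.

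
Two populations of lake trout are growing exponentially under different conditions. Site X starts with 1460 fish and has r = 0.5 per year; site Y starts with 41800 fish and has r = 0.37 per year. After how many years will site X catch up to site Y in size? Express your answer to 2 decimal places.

Set 1460·e^(0.5t) = 41800·e^(0.37t).
e^((0.5 − 0.37)t) = 41800/1460 → e^(0.13·t) = 28.63.
0.13·t = ln(28.63) = 3.3545, so t = 3.3545/0.13 = 25.804.

25.80 years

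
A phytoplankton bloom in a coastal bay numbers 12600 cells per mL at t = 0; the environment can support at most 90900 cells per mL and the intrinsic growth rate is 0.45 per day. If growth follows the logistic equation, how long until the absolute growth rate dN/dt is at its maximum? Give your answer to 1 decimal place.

4.1 days

Logistic growth is fastest at N = K/2 = 45450.
A = (K − N₀)/N₀ = 6.2143. Set K/(1 + A·e^(−rt)) = K/2 → A·e^(−rt) = 1.
e^(−0.45t) = 1/6.2143 = 0.16092, so t = ln(6.2143)/0.45 = 1.8269/0.45 = 4.0597.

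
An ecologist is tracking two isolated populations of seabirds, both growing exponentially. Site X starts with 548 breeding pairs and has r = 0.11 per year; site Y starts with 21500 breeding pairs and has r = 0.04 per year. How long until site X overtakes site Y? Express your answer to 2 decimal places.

52.42 years

Set 548·e^(0.11t) = 21500·e^(0.04t).
e^((0.11 − 0.04)t) = 21500/548 → e^(0.07·t) = 39.234.
0.07·t = ln(39.234) = 3.6695, so t = 3.6695/0.07 = 52.422.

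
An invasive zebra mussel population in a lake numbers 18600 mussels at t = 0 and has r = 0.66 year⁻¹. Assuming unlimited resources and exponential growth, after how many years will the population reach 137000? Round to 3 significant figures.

Set N₀·e^(rt) = 137000: e^(0.66·t) = 137000/18600 = 7.3656.
0.66·t = ln(7.3656) = 1.9968, so t = 1.9968/0.66 = 3.0255.

3.03 years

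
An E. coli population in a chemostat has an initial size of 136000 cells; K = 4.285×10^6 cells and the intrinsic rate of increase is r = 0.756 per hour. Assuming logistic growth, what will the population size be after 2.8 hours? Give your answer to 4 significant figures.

A = (K − N₀)/N₀ = (4.285×10^6 − 136000)/136000 = 30.507.
N(t) = K/(1 + A·e^(−rt)) = 4.285×10^6/(1 + 30.507×e^(−0.756×2.8)).
e^(−2.117) = 0.12042; denominator = 1 + 30.507×0.12042 = 4.6736.
N = 4.285×10^6/4.6736 = 916855.

916900 cells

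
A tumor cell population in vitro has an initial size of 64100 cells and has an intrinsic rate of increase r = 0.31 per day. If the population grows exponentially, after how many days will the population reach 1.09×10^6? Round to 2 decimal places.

Set N₀·e^(rt) = 1.09×10^6: e^(0.31·t) = 1.09×10^6/64100 = 17.005.
0.31·t = ln(17.005) = 2.8335, so t = 2.8335/0.31 = 9.1403.

9.14 days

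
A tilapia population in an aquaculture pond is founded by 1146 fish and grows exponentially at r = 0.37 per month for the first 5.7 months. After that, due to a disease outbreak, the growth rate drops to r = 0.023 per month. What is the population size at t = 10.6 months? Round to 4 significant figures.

Phase 1: N(5.7) = 1146·e^(0.37×5.7) = 1146·e^2.109 = 9443.04.
Phase 2 runs for 10.6 − 5.7 = 4.9 months at r = 0.023.
N(10.6) = 9443.04·e^(0.023×4.9) = 9443.04·e^0.1127 = 10569.6.

10570 fish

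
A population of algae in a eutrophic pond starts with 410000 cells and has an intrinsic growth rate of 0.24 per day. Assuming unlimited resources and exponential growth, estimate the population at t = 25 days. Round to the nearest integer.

N(t) = N₀·e^(rt) = 410000 × e^(0.24×25) = 410000 × e^6.
e^6 ≈ 403.43, so N ≈ 410000 × 403.43 = 1.654058×10^8.

165405805 cells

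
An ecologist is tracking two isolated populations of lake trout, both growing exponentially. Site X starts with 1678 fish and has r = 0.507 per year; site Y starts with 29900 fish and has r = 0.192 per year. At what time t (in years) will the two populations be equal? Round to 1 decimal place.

Set 1678·e^(0.507t) = 29900·e^(0.192t).
e^((0.507 − 0.192)t) = 29900/1678 → e^(0.315·t) = 17.819.
0.315·t = ln(17.819) = 2.8803, so t = 2.8803/0.315 = 9.1437.

9.1 years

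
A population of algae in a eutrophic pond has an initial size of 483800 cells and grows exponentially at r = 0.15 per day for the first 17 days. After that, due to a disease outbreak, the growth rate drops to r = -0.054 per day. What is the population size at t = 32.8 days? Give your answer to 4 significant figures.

Phase 1: N(17) = 483800·e^(0.15×17) = 483800·e^2.55 = 6.196077×10^6.
Phase 2 runs for 32.8 − 17 = 15.8 days at r = -0.054.
N(32.8) = 6.196077×10^6·e^(-0.054×15.8) = 6.196077×10^6·e^-0.8532 = 2.639835×10^6.

2640000 cells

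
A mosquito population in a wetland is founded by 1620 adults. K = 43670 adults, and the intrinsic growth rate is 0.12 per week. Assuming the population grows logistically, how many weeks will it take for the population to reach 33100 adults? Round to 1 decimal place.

A = (K − N₀)/N₀ = (43670 − 1620)/1620 = 25.957.
Solve 43670/(1 + 25.957·e^(−0.12t)) = 33100: 1 + 25.957·e^(−0.12t) = 1.3193, so e^(−0.12t) = 0.0123026.
−0.12·t = ln(0.0123026) = -4.3979, so t = 4.3979/0.12 = 36.65.

36.6 weeks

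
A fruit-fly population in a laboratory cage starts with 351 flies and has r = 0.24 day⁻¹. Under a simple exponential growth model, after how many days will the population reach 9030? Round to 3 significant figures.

Set N₀·e^(rt) = 9030: e^(0.24·t) = 9030/351 = 25.726.
0.24·t = ln(25.726) = 3.2475, so t = 3.2475/0.24 = 13.531.

13.5 days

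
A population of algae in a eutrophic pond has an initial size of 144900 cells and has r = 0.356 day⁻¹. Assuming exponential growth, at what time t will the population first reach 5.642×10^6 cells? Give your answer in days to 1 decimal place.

10.3 days

Set N₀·e^(rt) = 5.642×10^6: e^(0.356·t) = 5.642×10^6/144900 = 38.937.
0.356·t = ln(38.937) = 3.662, so t = 3.662/0.356 = 10.286.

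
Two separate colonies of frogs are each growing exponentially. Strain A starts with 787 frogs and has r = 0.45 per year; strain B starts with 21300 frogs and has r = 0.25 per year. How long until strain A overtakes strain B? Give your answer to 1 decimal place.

16.5 years

Set 787·e^(0.45t) = 21300·e^(0.25t).
e^((0.45 − 0.25)t) = 21300/787 → e^(0.2·t) = 27.065.
0.2·t = ln(27.065) = 3.2982, so t = 3.2982/0.2 = 16.491.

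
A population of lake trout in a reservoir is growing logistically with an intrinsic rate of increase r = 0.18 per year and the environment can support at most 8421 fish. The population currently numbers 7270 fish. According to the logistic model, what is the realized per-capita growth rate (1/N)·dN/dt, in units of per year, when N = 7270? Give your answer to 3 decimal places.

0.025 per year

(1/N)·dN/dt = r(1 − N/K) = 0.18 × (1 − 7270/8421).
= 0.18 × 0.13668 = 0.024603.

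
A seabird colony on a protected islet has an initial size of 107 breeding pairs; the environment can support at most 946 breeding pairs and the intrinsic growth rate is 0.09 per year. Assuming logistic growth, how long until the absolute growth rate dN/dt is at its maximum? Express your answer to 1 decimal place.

Logistic growth is fastest at N = K/2 = 473.
A = (K − N₀)/N₀ = 7.8411. Set K/(1 + A·e^(−rt)) = K/2 → A·e^(−rt) = 1.
e^(−0.09t) = 1/7.8411 = 0.127533, so t = ln(7.8411)/0.09 = 2.0594/0.09 = 22.882.

22.9 years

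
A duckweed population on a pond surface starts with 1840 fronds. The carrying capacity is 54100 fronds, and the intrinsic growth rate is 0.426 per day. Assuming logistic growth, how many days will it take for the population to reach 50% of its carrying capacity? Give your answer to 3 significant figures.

A = (K − N₀)/N₀ = (54100 − 1840)/1840 = 28.402.
Solve 54100/(1 + 28.402·e^(−0.426t)) = 27050: 1 + 28.402·e^(−0.426t) = 2, so e^(−0.426t) = 0.0352086.
−0.426·t = ln(0.0352086) = -3.3465, so t = 3.3465/0.426 = 7.8556.

7.86 days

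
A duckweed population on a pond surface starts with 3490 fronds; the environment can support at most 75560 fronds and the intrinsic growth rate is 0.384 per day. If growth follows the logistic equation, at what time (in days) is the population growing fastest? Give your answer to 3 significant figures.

Logistic growth is fastest at N = K/2 = 37780.
A = (K − N₀)/N₀ = 20.65. Set K/(1 + A·e^(−rt)) = K/2 → A·e^(−rt) = 1.
e^(−0.384t) = 1/20.65 = 0.0484251, so t = ln(20.65)/0.384 = 3.0277/0.384 = 7.8847.

7.88 days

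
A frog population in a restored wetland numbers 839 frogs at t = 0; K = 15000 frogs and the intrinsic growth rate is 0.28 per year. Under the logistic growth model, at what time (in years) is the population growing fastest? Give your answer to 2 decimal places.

Logistic growth is fastest at N = K/2 = 7500.
A = (K − N₀)/N₀ = 16.878. Set K/(1 + A·e^(−rt)) = K/2 → A·e^(−rt) = 1.
e^(−0.28t) = 1/16.878 = 0.0592472, so t = ln(16.878)/0.28 = 2.826/0.28 = 10.093.

10.09 years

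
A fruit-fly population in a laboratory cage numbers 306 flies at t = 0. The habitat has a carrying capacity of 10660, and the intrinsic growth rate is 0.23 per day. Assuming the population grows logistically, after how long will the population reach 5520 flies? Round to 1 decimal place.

A = (K − N₀)/N₀ = (10660 − 306)/306 = 33.837.
Solve 10660/(1 + 33.837·e^(−0.23t)) = 5520: 1 + 33.837·e^(−0.23t) = 1.9312, so e^(−0.23t) = 0.0275193.
−0.23·t = ln(0.0275193) = -3.5929, so t = 3.5929/0.23 = 15.621.

15.6 days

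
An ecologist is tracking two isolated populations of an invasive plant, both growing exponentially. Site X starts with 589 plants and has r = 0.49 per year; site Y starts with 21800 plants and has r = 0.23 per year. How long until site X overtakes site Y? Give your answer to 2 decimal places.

Set 589·e^(0.49t) = 21800·e^(0.23t).
e^((0.49 − 0.23)t) = 21800/589 → e^(0.26·t) = 37.012.
0.26·t = ln(37.012) = 3.6112, so t = 3.6112/0.26 = 13.889.

13.89 years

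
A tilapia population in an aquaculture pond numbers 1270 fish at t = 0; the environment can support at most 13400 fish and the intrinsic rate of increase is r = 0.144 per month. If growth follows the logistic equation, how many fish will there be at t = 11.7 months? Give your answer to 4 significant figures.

A = (K − N₀)/N₀ = (13400 − 1270)/1270 = 9.5512.
N(t) = K/(1 + A·e^(−rt)) = 13400/(1 + 9.5512×e^(−0.144×11.7)).
e^(−1.685) = 0.18548; denominator = 1 + 9.5512×0.18548 = 2.7716.
N = 13400/2.7716 = 4834.81.

4835 fish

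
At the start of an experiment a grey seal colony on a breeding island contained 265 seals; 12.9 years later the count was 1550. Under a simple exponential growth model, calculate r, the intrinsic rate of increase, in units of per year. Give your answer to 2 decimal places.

0.14 per year

From N(t) = N₀·e^(rt): e^(r·12.9) = 1550/265 = 5.8491.
r·12.9 = ln(5.8491) = 1.7663, so r = 1.7663/12.9 = 0.13692.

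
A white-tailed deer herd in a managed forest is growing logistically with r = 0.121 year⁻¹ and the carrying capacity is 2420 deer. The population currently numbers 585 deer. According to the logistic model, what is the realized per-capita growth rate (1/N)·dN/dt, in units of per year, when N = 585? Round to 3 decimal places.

0.092 per year

(1/N)·dN/dt = r(1 − N/K) = 0.121 × (1 − 585/2420).
= 0.121 × 0.75826 = 0.09175.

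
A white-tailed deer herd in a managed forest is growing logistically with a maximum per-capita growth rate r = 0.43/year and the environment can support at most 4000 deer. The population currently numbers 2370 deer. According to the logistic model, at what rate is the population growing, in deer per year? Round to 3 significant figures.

dN/dt = rN(1 − N/K) = 0.43 × 2370 × (1 − 2370/4000).
1 − 2370/4000 = 0.4075; dN/dt = 0.43 × 2370 × 0.4075 = 415.28.

415 deer per year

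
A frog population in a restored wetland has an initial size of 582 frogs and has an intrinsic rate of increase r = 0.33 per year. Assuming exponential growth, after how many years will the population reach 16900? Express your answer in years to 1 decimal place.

Set N₀·e^(rt) = 16900: e^(0.33·t) = 16900/582 = 29.038.
0.33·t = ln(29.038) = 3.3686, so t = 3.3686/0.33 = 10.208.

10.2 years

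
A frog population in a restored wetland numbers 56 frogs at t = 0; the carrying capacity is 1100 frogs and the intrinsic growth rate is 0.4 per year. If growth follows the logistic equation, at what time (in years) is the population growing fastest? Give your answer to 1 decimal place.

Logistic growth is fastest at N = K/2 = 550.
A = (K − N₀)/N₀ = 18.643. Set K/(1 + A·e^(−rt)) = K/2 → A·e^(−rt) = 1.
e^(−0.4t) = 1/18.643 = 0.0536398, so t = ln(18.643)/0.4 = 2.9255/0.4 = 7.3137.

7.3 years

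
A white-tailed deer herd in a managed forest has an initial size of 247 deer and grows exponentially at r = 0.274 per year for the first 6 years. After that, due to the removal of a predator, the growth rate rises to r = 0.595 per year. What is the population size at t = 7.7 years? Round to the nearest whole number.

Phase 1: N(6) = 247·e^(0.274×6) = 247·e^1.644 = 1278.43.
Phase 2 runs for 7.7 − 6 = 1.7 years at r = 0.595.
N(7.7) = 1278.43·e^(0.595×1.7) = 1278.43·e^1.012 = 3515.33.

3515 deer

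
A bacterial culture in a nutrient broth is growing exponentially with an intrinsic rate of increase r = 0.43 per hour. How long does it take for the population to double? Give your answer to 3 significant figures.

1.61 hours

Doubling time t_d = ln(2)/r = 0.6931/0.43 = 1.612.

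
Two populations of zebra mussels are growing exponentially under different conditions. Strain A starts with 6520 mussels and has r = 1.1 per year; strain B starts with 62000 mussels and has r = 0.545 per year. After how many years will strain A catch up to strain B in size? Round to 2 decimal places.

Set 6520·e^(1.1t) = 62000·e^(0.545t).
e^((1.1 − 0.545)t) = 62000/6520 → e^(0.555·t) = 9.5092.
0.555·t = ln(9.5092) = 2.2523, so t = 2.2523/0.555 = 4.0581.

4.06 years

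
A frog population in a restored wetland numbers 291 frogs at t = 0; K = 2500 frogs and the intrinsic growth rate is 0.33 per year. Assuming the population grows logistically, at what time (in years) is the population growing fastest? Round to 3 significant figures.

Logistic growth is fastest at N = K/2 = 1250.
A = (K − N₀)/N₀ = 7.5911. Set K/(1 + A·e^(−rt)) = K/2 → A·e^(−rt) = 1.
e^(−0.33t) = 1/7.5911 = 0.131734, so t = ln(7.5911)/0.33 = 2.027/0.33 = 6.1423.

6.14 years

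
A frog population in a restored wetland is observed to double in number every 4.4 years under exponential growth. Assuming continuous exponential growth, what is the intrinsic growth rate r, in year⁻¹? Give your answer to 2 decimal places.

r = ln(2)/t_d = 0.6931/4.4 = 0.15753.

0.16 per year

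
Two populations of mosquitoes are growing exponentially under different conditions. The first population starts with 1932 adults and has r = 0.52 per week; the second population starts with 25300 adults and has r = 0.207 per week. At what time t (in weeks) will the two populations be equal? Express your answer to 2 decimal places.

Set 1932·e^(0.52t) = 25300·e^(0.207t).
e^((0.52 − 0.207)t) = 25300/1932 → e^(0.313·t) = 13.095.
0.313·t = ln(13.095) = 2.5722, so t = 2.5722/0.313 = 8.218.

8.22 weeks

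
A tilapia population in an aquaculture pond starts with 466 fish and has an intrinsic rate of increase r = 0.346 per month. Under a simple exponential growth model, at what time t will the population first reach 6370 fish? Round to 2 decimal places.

7.56 months

Set N₀·e^(rt) = 6370: e^(0.346·t) = 6370/466 = 13.67.
0.346·t = ln(13.67) = 2.6152, so t = 2.6152/0.346 = 7.5583.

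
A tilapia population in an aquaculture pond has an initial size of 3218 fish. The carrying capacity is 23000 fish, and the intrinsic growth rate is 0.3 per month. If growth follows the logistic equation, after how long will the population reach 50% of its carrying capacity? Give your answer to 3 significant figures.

A = (K − N₀)/N₀ = (23000 − 3218)/3218 = 6.1473.
Solve 23000/(1 + 6.1473·e^(−0.3t)) = 11500: 1 + 6.1473·e^(−0.3t) = 2, so e^(−0.3t) = 0.162673.
−0.3·t = ln(0.162673) = -1.816, so t = 1.816/0.3 = 6.0534.

6.05 months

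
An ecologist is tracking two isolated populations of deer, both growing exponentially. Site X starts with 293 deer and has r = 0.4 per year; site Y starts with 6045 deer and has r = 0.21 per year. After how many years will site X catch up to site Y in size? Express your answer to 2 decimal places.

15.93 years

Set 293·e^(0.4t) = 6045·e^(0.21t).
e^((0.4 − 0.21)t) = 6045/293 → e^(0.19·t) = 20.631.
0.19·t = ln(20.631) = 3.0268, so t = 3.0268/0.19 = 15.931.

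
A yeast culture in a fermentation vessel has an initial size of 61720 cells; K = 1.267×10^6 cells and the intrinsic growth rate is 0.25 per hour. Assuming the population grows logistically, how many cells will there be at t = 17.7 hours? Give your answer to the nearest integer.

1026880 cells

A = (K − N₀)/N₀ = (1.267×10^6 − 61720)/61720 = 19.528.
N(t) = K/(1 + A·e^(−rt)) = 1.267×10^6/(1 + 19.528×e^(−0.25×17.7)).
e^(−4.425) = 0.011974; denominator = 1 + 19.528×0.011974 = 1.2338.
N = 1.267×10^6/1.2338 = 1.02688×10^6.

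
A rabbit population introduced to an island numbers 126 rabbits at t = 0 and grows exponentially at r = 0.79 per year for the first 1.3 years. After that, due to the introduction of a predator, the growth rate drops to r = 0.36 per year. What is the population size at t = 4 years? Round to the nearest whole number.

930 rabbits

Phase 1: N(1.3) = 126·e^(0.79×1.3) = 126·e^1.027 = 351.877.
Phase 2 runs for 4 − 1.3 = 2.7 years at r = 0.36.
N(4) = 351.877·e^(0.36×2.7) = 351.877·e^0.972 = 930.091.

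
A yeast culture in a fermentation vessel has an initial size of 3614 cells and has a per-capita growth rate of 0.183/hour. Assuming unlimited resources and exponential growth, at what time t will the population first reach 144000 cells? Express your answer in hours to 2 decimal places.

20.14 hours

Set N₀·e^(rt) = 144000: e^(0.183·t) = 144000/3614 = 39.845.
0.183·t = ln(39.845) = 3.685, so t = 3.685/0.183 = 20.137.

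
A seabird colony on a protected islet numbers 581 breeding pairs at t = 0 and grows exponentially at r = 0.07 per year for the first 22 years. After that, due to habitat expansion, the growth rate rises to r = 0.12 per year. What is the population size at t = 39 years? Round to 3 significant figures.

Phase 1: N(22) = 581·e^(0.07×22) = 581·e^1.54 = 2710.13.
Phase 2 runs for 39 − 22 = 17 years at r = 0.12.
N(39) = 2710.13·e^(0.12×17) = 2710.13·e^2.04 = 20842.5.

20800 breeding pairs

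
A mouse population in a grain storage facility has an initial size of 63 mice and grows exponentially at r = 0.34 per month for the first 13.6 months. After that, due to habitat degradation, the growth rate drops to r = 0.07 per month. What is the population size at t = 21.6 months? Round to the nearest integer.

Phase 1: N(13.6) = 63·e^(0.34×13.6) = 63·e^4.624 = 6419.75.
Phase 2 runs for 21.6 − 13.6 = 8 months at r = 0.07.
N(21.6) = 6419.75·e^(0.07×8) = 6419.75·e^0.56 = 11238.9.

11239 mice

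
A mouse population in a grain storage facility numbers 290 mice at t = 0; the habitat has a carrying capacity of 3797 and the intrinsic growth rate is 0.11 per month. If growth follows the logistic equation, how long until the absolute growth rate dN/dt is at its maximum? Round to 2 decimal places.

22.66 months

Logistic growth is fastest at N = K/2 = 1898.5.
A = (K − N₀)/N₀ = 12.093. Set K/(1 + A·e^(−rt)) = K/2 → A·e^(−rt) = 1.
e^(−0.11t) = 1/12.093 = 0.0826918, so t = ln(12.093)/0.11 = 2.4926/0.11 = 22.66.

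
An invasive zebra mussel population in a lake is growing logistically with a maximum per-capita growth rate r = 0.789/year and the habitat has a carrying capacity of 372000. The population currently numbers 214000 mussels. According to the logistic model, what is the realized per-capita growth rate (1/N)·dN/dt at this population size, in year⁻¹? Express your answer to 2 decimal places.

0.34 per year

(1/N)·dN/dt = r(1 − N/K) = 0.789 × (1 − 214000/372000).
= 0.789 × 0.42473 = 0.33511.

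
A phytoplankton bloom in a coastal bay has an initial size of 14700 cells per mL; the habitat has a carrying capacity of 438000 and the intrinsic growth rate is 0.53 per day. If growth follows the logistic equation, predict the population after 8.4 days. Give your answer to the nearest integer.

327937 cells per mL

A = (K − N₀)/N₀ = (438000 − 14700)/14700 = 28.796.
N(t) = K/(1 + A·e^(−rt)) = 438000/(1 + 28.796×e^(−0.53×8.4)).
e^(−4.452) = 0.011655; denominator = 1 + 28.796×0.011655 = 1.3356.
N = 438000/1.3356 = 327937.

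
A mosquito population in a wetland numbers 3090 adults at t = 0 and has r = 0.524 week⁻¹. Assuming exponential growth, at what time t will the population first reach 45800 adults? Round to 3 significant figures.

Set N₀·e^(rt) = 45800: e^(0.524·t) = 45800/3090 = 14.822.
0.524·t = ln(14.822) = 2.6961, so t = 2.6961/0.524 = 5.1453.

5.15 weeks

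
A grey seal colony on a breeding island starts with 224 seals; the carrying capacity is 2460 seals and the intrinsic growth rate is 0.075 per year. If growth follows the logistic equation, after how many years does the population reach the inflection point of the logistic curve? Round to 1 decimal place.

30.7 years

Logistic growth is fastest at N = K/2 = 1230.
A = (K − N₀)/N₀ = 9.9821. Set K/(1 + A·e^(−rt)) = K/2 → A·e^(−rt) = 1.
e^(−0.075t) = 1/9.9821 = 0.100179, so t = ln(9.9821)/0.075 = 2.3008/0.075 = 30.677.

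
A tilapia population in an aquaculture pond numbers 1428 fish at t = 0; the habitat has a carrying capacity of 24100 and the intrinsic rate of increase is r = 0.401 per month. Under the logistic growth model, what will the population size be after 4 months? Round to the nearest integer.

A = (K − N₀)/N₀ = (24100 − 1428)/1428 = 15.877.
N(t) = K/(1 + A·e^(−rt)) = 24100/(1 + 15.877×e^(−0.401×4)).
e^(−1.604) = 0.20109; denominator = 1 + 15.877×0.20109 = 4.1927.
N = 24100/4.1927 = 5748.13.

5748 fish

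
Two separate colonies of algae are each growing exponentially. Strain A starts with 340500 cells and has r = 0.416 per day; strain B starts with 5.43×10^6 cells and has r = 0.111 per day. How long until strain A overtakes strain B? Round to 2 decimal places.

Set 340500·e^(0.416t) = 5.43×10^6·e^(0.111t).
e^((0.416 − 0.111)t) = 5.43×10^6/340500 → e^(0.305·t) = 15.947.
0.305·t = ln(15.947) = 2.7693, so t = 2.7693/0.305 = 9.0796.

9.08 days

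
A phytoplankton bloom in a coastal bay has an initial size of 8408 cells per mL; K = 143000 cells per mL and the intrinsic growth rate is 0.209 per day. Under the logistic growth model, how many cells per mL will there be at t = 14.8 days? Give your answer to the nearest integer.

82848 cells per mL

A = (K − N₀)/N₀ = (143000 − 8408)/8408 = 16.008.
N(t) = K/(1 + A·e^(−rt)) = 143000/(1 + 16.008×e^(−0.209×14.8)).
e^(−3.093) = 0.045357; denominator = 1 + 16.008×0.045357 = 1.7261.
N = 143000/1.7261 = 82848.1.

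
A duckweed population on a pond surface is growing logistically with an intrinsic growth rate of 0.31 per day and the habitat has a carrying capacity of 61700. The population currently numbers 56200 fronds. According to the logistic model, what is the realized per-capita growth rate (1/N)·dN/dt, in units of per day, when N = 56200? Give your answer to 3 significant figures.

0.0276 per day

(1/N)·dN/dt = r(1 − N/K) = 0.31 × (1 − 56200/61700).
= 0.31 × 0.089141 = 0.027634.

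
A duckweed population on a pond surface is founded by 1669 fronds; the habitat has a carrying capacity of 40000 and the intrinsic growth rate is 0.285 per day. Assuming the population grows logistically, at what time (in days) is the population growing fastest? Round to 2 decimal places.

Logistic growth is fastest at N = K/2 = 20000.
A = (K − N₀)/N₀ = 22.966. Set K/(1 + A·e^(−rt)) = K/2 → A·e^(−rt) = 1.
e^(−0.285t) = 1/22.966 = 0.0435418, so t = ln(22.966)/0.285 = 3.134/0.285 = 10.997.

11.00 days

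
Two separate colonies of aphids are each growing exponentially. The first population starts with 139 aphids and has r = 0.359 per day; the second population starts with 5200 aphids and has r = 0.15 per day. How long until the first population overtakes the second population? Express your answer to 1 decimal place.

17.3 days

Set 139·e^(0.359t) = 5200·e^(0.15t).
e^((0.359 − 0.15)t) = 5200/139 → e^(0.209·t) = 37.41.
0.209·t = ln(37.41) = 3.6219, so t = 3.6219/0.209 = 17.33.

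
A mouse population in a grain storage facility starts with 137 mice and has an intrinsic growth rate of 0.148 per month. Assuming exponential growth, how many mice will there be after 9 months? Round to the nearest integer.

519 mice

N(t) = N₀·e^(rt) = 137 × e^(0.148×9) = 137 × e^1.332.
e^1.332 ≈ 3.7886, so N ≈ 137 × 3.7886 = 519.04.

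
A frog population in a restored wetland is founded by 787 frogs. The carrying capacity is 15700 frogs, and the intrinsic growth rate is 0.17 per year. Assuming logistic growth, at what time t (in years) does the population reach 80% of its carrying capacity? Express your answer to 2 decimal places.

25.46 years

A = (K − N₀)/N₀ = (15700 − 787)/787 = 18.949.
Solve 15700/(1 + 18.949·e^(−0.17t)) = 12560: 1 + 18.949·e^(−0.17t) = 1.25, so e^(−0.17t) = 0.0131932.
−0.17·t = ln(0.0131932) = -4.3281, so t = 4.3281/0.17 = 25.459.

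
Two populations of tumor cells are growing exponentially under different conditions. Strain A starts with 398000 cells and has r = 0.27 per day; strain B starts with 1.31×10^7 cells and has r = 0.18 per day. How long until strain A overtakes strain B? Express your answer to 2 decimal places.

Set 398000·e^(0.27t) = 1.31×10^7·e^(0.18t).
e^((0.27 − 0.18)t) = 1.31×10^7/398000 → e^(0.09·t) = 32.915.
0.09·t = ln(32.915) = 3.4939, so t = 3.4939/0.09 = 38.821.

38.82 days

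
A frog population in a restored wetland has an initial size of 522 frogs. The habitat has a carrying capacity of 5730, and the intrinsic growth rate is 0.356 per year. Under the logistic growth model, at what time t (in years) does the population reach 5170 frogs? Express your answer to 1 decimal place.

A = (K − N₀)/N₀ = (5730 − 522)/522 = 9.977.
Solve 5730/(1 + 9.977·e^(−0.356t)) = 5170: 1 + 9.977·e^(−0.356t) = 1.1083, so e^(−0.356t) = 0.0108567.
−0.356·t = ln(0.0108567) = -4.523, so t = 4.523/0.356 = 12.705.

12.7 years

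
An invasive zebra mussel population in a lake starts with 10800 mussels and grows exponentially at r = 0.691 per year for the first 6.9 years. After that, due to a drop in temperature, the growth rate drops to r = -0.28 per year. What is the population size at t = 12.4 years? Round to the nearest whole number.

Phase 1: N(6.9) = 10800·e^(0.691×6.9) = 10800·e^4.768 = 1.270856×10^6.
Phase 2 runs for 12.4 − 6.9 = 5.5 years at r = -0.28.
N(12.4) = 1.270856×10^6·e^(-0.28×5.5) = 1.270856×10^6·e^-1.54 = 272448.

272448 mussels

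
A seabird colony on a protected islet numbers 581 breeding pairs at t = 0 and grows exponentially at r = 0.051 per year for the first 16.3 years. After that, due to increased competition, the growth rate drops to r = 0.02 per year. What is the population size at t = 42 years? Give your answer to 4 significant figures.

2231 breeding pairs

Phase 1: N(16.3) = 581·e^(0.051×16.3) = 581·e^0.8313 = 1334.15.
Phase 2 runs for 42 − 16.3 = 25.7 years at r = 0.02.
N(42) = 1334.15·e^(0.02×25.7) = 1334.15·e^0.514 = 2230.66.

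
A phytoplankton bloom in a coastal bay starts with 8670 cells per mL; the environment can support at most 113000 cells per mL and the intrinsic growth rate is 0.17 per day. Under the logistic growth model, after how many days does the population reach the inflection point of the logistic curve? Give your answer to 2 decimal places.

Logistic growth is fastest at N = K/2 = 56500.
A = (K − N₀)/N₀ = 12.033. Set K/(1 + A·e^(−rt)) = K/2 → A·e^(−rt) = 1.
e^(−0.17t) = 1/12.033 = 0.0831017, so t = ln(12.033)/0.17 = 2.4877/0.17 = 14.633.

14.63 days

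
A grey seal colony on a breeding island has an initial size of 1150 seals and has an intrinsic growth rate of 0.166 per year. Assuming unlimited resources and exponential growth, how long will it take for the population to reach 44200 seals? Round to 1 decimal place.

22.0 years

Set N₀·e^(rt) = 44200: e^(0.166·t) = 44200/1150 = 38.435.
0.166·t = ln(38.435) = 3.649, so t = 3.649/0.166 = 21.982.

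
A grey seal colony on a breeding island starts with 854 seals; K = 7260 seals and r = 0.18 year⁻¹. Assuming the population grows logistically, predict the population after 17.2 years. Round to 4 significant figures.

A = (K − N₀)/N₀ = (7260 − 854)/854 = 7.5012.
N(t) = K/(1 + A·e^(−rt)) = 7260/(1 + 7.5012×e^(−0.18×17.2)).
e^(−3.096) = 0.04523; denominator = 1 + 7.5012×0.04523 = 1.3393.
N = 7260/1.3393 = 5420.84.

5421 seals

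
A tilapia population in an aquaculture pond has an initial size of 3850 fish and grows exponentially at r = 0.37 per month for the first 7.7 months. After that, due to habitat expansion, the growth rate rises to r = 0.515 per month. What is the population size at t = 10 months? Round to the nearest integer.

217364 fish

Phase 1: N(7.7) = 3850·e^(0.37×7.7) = 3850·e^2.849 = 66491.4.
Phase 2 runs for 10 − 7.7 = 2.3 months at r = 0.515.
N(10) = 66491.4·e^(0.515×2.3) = 66491.4·e^1.184 = 217364.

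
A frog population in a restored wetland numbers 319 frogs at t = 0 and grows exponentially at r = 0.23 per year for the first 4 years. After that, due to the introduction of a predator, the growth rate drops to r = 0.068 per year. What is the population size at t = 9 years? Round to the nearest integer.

1125 frogs

Phase 1: N(4) = 319·e^(0.23×4) = 319·e^0.92 = 800.464.
Phase 2 runs for 9 − 4 = 5 years at r = 0.068.
N(9) = 800.464·e^(0.068×5) = 800.464·e^0.34 = 1124.61.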